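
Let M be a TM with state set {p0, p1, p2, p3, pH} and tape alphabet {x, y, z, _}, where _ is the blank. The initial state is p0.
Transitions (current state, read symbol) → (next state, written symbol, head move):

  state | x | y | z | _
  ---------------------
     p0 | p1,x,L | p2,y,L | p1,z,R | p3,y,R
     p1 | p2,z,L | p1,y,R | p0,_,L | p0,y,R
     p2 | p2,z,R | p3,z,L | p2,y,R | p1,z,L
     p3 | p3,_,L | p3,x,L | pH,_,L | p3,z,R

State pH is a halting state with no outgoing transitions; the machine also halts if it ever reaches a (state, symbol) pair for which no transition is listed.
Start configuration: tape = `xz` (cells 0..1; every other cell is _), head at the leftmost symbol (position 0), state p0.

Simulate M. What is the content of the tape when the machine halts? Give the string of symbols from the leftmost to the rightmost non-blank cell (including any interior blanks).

p0 | __[x]z   read x → write x, move L, go to p1
p1 | _[_]xz   read _ → write y, move R, go to p0
p0 | _y[x]z   read x → write x, move L, go to p1
p1 | _[y]xz   read y → write y, move R, go to p1
p1 | _y[x]z   read x → write z, move L, go to p2
p2 | _[y]zz   read y → write z, move L, go to p3
p3 | [_]zzz   read _ → write z, move R, go to p3
p3 | z[z]zz   read z → write _, move L, go to pH
pH | [z]_zz
The non-blank tape span at halt is z_zz.

z_zz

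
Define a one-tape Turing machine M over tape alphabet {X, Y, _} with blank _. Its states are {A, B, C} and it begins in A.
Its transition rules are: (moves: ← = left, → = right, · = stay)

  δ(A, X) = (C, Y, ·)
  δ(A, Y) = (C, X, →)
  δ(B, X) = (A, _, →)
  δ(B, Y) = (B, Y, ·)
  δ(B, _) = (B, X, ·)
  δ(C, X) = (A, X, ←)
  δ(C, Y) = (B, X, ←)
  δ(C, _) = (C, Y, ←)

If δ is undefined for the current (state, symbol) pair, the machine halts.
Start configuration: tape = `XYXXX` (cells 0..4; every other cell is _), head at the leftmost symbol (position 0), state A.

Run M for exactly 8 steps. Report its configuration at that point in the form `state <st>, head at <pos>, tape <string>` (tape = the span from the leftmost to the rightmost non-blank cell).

A | _[X]YXXX   read X → write Y, move ·, go to C
C | _[Y]YXXX   read Y → write X, move ←, go to B
B | [_]XYXXX   read _ → write X, move ·, go to B
B | [X]XYXXX   read X → write _, move →, go to A
A | _[X]YXXX   read X → write Y, move ·, go to C
C | _[Y]YXXX   read Y → write X, move ←, go to B
B | [_]XYXXX   read _ → write X, move ·, go to B
B | [X]XYXXX   read X → write _, move →, go to A
A | _[X]YXXX
After 8 steps: state A, head at 0, tape XYXXX.

state A, head at 0, tape XYXXX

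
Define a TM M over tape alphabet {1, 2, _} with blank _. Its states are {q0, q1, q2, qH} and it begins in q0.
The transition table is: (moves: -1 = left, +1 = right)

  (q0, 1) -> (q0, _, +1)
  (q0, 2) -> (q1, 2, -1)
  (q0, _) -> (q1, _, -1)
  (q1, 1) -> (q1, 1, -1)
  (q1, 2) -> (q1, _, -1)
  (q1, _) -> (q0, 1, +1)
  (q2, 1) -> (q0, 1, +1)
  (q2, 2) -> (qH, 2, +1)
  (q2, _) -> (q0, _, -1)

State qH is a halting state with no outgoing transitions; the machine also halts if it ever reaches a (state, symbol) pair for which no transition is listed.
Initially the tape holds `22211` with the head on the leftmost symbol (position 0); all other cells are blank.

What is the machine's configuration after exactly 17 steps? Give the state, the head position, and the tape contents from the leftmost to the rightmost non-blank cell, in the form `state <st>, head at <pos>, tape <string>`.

state q1, head at -1, tape 1_122211

state=q0 head=0 tape=___[2]2211   (q0,2)→(q1,2,-1)
state=q1 head=-1 tape=__[_]22211   (q1,_)→(q0,1,+1)
state=q0 head=0 tape=__1[2]2211   (q0,2)→(q1,2,-1)
state=q1 head=-1 tape=__[1]22211   (q1,1)→(q1,1,-1)
state=q1 head=-2 tape=_[_]122211   (q1,_)→(q0,1,+1)
state=q0 head=-1 tape=_1[1]22211   (q0,1)→(q0,_,+1)
state=q0 head=0 tape=_1_[2]2211   (q0,2)→(q1,2,-1)
state=q1 head=-1 tape=_1[_]22211   (q1,_)→(q0,1,+1)
state=q0 head=0 tape=_11[2]2211   (q0,2)→(q1,2,-1)
state=q1 head=-1 tape=_1[1]22211   (q1,1)→(q1,1,-1)
state=q1 head=-2 tape=_[1]122211   (q1,1)→(q1,1,-1)
state=q1 head=-3 tape=[_]1122211   (q1,_)→(q0,1,+1)
state=q0 head=-2 tape=1[1]122211   (q0,1)→(q0,_,+1)
state=q0 head=-1 tape=1_[1]22211   (q0,1)→(q0,_,+1)
state=q0 head=0 tape=1__[2]2211   (q0,2)→(q1,2,-1)
state=q1 head=-1 tape=1_[_]22211   (q1,_)→(q0,1,+1)
state=q0 head=0 tape=1_1[2]2211   (q0,2)→(q1,2,-1)
state=q1 head=-1 tape=1_[1]22211
After 17 steps: state q1, head at -1, tape 1_122211.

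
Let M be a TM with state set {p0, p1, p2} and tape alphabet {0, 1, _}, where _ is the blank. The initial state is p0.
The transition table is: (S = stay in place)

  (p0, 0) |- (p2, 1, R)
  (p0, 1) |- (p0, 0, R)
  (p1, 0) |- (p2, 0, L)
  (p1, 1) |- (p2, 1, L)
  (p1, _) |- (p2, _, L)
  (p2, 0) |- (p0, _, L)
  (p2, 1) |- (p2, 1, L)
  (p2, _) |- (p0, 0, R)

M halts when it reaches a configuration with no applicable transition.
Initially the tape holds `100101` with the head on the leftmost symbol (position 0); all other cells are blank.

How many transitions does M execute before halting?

state=p0 head=0 tape=[1]00101   (p0,1)→(p0,0,R)
state=p0 head=1 tape=0[0]0101   (p0,0)→(p2,1,R)
state=p2 head=2 tape=01[0]101   (p2,0)→(p0,_,L)
state=p0 head=1 tape=0[1]_101   (p0,1)→(p0,0,R)
state=p0 head=2 tape=00[_]101
M halts after 4 transitions.

4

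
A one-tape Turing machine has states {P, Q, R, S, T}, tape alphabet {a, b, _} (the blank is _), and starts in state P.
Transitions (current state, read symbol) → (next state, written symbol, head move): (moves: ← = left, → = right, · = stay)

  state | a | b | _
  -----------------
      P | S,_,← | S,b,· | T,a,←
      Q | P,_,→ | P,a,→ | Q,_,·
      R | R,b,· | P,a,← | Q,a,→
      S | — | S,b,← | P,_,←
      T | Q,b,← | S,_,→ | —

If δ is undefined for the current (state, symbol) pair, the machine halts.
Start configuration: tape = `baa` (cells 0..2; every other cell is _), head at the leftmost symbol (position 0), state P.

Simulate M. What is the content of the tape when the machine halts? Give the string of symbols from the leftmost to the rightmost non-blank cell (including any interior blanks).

P | ___[b]aa   read b → write b, move ·, go to S
S | ___[b]aa   read b → write b, move ←, go to S
S | __[_]baa   read _ → write _, move ←, go to P
P | _[_]_baa   read _ → write a, move ←, go to T
T | [_]a_baa
The non-blank tape span at halt is a_baa.

a_baa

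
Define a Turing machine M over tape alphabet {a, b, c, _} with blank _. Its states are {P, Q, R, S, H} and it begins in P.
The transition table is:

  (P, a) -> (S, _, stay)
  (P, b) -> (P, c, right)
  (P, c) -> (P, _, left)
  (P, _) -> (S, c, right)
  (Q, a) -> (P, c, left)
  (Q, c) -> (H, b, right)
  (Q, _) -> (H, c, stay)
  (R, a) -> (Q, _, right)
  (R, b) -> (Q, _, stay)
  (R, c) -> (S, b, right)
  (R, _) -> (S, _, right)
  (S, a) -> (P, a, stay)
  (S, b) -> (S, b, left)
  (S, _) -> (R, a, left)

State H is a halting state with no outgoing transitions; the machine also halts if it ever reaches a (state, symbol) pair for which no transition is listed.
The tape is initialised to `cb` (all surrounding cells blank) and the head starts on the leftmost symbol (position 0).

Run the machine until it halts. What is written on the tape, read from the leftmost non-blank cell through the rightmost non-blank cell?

P | _[c]b   read c → write _, move left, go to P
P | [_]_b   read _ → write c, move right, go to S
S | c[_]b   read _ → write a, move left, go to R
R | [c]ab   read c → write b, move right, go to S
S | b[a]b   read a → write a, move stay, go to P
P | b[a]b   read a → write _, move stay, go to S
S | b[_]b   read _ → write a, move left, go to R
R | [b]ab   read b → write _, move stay, go to Q
Q | [_]ab   read _ → write c, move stay, go to H
H | [c]ab
The non-blank tape span at halt is cab.

cab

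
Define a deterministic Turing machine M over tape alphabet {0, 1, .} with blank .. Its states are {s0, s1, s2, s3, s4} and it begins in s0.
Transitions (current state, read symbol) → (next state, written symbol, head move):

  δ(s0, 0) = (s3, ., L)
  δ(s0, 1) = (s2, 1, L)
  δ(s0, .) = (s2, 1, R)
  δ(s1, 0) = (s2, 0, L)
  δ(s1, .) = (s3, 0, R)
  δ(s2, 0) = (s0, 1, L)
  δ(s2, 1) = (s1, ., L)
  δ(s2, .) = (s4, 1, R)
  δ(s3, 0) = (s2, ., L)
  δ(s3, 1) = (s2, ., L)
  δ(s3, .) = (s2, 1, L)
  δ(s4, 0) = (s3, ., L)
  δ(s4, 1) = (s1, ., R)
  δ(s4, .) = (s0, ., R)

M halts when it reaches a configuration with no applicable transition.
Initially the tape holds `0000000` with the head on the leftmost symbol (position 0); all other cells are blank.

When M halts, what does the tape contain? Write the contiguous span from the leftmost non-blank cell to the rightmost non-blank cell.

11..00000

s0 | ..[0]000000   read 0 → write ., move L, go to s3
s3 | .[.].000000   read . → write 1, move L, go to s2
s2 | [.]1.000000   read . → write 1, move R, go to s4
s4 | 1[1].000000   read 1 → write ., move R, go to s1
s1 | 1.[.]000000   read . → write 0, move R, go to s3
s3 | 1.0[0]00000   read 0 → write ., move L, go to s2
s2 | 1.[0].00000   read 0 → write 1, move L, go to s0
s0 | 1[.]1.00000   read . → write 1, move R, go to s2
s2 | 11[1].00000   read 1 → write ., move L, go to s1
s1 | 1[1]..00000
The non-blank tape span at halt is 11..00000.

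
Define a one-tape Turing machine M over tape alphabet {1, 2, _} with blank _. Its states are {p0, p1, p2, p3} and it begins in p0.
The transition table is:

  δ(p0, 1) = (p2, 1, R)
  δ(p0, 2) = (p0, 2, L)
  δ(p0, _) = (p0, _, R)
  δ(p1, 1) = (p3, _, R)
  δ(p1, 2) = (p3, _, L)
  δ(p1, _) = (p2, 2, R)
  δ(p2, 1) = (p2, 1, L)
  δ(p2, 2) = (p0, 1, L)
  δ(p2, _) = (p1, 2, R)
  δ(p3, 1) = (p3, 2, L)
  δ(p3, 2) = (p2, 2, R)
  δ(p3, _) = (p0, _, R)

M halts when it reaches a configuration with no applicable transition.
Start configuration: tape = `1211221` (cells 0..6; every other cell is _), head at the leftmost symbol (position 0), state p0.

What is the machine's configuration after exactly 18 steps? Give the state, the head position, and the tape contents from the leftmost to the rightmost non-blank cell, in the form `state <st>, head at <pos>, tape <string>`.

p0 | _[1]211221   read 1 → write 1, move R, go to p2
p2 | _1[2]11221   read 2 → write 1, move L, go to p0
p0 | _[1]111221   read 1 → write 1, move R, go to p2
p2 | _1[1]11221   read 1 → write 1, move L, go to p2
p2 | _[1]111221   read 1 → write 1, move L, go to p2
p2 | [_]1111221   read _ → write 2, move R, go to p1
p1 | 2[1]111221   read 1 → write _, move R, go to p3
p3 | 2_[1]11221   read 1 → write 2, move L, go to p3
p3 | 2[_]211221   read _ → write _, move R, go to p0
p0 | 2_[2]11221   read 2 → write 2, move L, go to p0
p0 | 2[_]211221   read _ → write _, move R, go to p0
p0 | 2_[2]11221   read 2 → write 2, move L, go to p0
p0 | 2[_]211221   read _ → write _, move R, go to p0
p0 | 2_[2]11221   read 2 → write 2, move L, go to p0
p0 | 2[_]211221   read _ → write _, move R, go to p0
p0 | 2_[2]11221   read 2 → write 2, move L, go to p0
p0 | 2[_]211221   read _ → write _, move R, go to p0
p0 | 2_[2]11221   read 2 → write 2, move L, go to p0
p0 | 2[_]211221
After 18 steps: state p0, head at 0, tape 2_211221.

state p0, head at 0, tape 2_211221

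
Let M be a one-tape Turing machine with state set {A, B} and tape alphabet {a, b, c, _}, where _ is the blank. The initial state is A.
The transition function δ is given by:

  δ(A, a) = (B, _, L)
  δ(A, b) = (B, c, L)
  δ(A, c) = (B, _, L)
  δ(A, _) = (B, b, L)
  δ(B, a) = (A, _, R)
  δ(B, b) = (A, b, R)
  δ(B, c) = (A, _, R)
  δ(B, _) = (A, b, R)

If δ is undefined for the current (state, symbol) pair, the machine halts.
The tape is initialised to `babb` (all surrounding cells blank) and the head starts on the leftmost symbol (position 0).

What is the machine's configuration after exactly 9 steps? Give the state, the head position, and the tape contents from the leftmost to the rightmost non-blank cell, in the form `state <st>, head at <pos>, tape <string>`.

state B, head at -1, tape b_abb

A | _[b]abb   read b → write c, move L, go to B
B | [_]cabb   read _ → write b, move R, go to A
A | b[c]abb   read c → write _, move L, go to B
B | [b]_abb   read b → write b, move R, go to A
A | b[_]abb   read _ → write b, move L, go to B
B | [b]babb   read b → write b, move R, go to A
A | b[b]abb   read b → write c, move L, go to B
B | [b]cabb   read b → write b, move R, go to A
A | b[c]abb   read c → write _, move L, go to B
B | [b]_abb
After 9 steps: state B, head at -1, tape b_abb.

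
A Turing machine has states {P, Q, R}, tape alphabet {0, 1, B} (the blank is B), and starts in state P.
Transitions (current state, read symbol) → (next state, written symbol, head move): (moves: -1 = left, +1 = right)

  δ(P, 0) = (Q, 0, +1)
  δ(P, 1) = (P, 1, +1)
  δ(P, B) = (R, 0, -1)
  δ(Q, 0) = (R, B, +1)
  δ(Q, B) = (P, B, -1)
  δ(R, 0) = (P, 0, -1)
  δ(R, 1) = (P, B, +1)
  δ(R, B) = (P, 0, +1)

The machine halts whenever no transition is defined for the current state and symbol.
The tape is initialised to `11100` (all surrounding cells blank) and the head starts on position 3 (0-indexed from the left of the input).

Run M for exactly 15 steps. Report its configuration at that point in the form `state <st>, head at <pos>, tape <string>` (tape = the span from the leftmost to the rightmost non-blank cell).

state Q, head at 4, tape 1110000

P | 111[0]0BB   read 0 → write 0, move +1, go to Q
Q | 1110[0]BB   read 0 → write B, move +1, go to R
R | 1110B[B]B   read B → write 0, move +1, go to P
P | 1110B0[B]   read B → write 0, move -1, go to R
R | 1110B[0]0   read 0 → write 0, move -1, go to P
P | 1110[B]00   read B → write 0, move -1, go to R
R | 111[0]000   read 0 → write 0, move -1, go to P
P | 11[1]0000   read 1 → write 1, move +1, go to P
P | 111[0]000   read 0 → write 0, move +1, go to Q
Q | 1110[0]00   read 0 → write B, move +1, go to R
R | 1110B[0]0   read 0 → write 0, move -1, go to P
P | 1110[B]00   read B → write 0, move -1, go to R
R | 111[0]000   read 0 → write 0, move -1, go to P
P | 11[1]0000   read 1 → write 1, move +1, go to P
P | 111[0]000   read 0 → write 0, move +1, go to Q
Q | 1110[0]00
After 15 steps: state Q, head at 4, tape 1110000.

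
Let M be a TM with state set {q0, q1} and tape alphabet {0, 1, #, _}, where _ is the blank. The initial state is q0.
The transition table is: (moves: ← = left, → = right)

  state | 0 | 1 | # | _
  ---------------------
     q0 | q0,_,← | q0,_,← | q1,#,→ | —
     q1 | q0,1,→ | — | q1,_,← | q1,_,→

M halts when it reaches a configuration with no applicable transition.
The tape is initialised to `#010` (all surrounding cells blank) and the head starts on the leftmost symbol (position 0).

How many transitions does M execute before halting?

8

q0 | [#]010_   read # → write #, move →, go to q1
q1 | #[0]10_   read 0 → write 1, move →, go to q0
q0 | #1[1]0_   read 1 → write _, move ←, go to q0
q0 | #[1]_0_   read 1 → write _, move ←, go to q0
q0 | [#]__0_   read # → write #, move →, go to q1
q1 | #[_]_0_   read _ → write _, move →, go to q1
q1 | #_[_]0_   read _ → write _, move →, go to q1
q1 | #__[0]_   read 0 → write 1, move →, go to q0
q0 | #__1[_]
M halts after 8 transitions.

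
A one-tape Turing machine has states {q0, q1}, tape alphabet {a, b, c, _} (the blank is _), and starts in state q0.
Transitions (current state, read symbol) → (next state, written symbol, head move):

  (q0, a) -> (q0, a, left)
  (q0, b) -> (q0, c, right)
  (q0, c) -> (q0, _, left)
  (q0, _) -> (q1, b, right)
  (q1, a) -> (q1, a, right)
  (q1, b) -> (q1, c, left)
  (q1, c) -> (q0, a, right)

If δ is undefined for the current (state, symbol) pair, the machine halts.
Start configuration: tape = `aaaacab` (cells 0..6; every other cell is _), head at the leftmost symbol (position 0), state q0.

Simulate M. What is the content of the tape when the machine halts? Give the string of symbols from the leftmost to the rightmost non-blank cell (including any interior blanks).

b_aaaaaab

q0 | __[a]aaacab   read a → write a, move left, go to q0
q0 | _[_]aaaacab   read _ → write b, move right, go to q1
q1 | _b[a]aaacab   read a → write a, move right, go to q1
q1 | _ba[a]aacab   read a → write a, move right, go to q1
q1 | _baa[a]acab   read a → write a, move right, go to q1
q1 | _baaa[a]cab   read a → write a, move right, go to q1
q1 | _baaaa[c]ab   read c → write a, move right, go to q0
q0 | _baaaaa[a]b   read a → write a, move left, go to q0
q0 | _baaaa[a]ab   read a → write a, move left, go to q0
q0 | _baaa[a]aab   read a → write a, move left, go to q0
q0 | _baa[a]aaab   read a → write a, move left, go to q0
q0 | _ba[a]aaaab   read a → write a, move left, go to q0
q0 | _b[a]aaaaab   read a → write a, move left, go to q0
q0 | _[b]aaaaaab   read b → write c, move right, go to q0
q0 | _c[a]aaaaab   read a → write a, move left, go to q0
q0 | _[c]aaaaaab   read c → write _, move left, go to q0
q0 | [_]_aaaaaab   read _ → write b, move right, go to q1
q1 | b[_]aaaaaab
The non-blank tape span at halt is b_aaaaaab.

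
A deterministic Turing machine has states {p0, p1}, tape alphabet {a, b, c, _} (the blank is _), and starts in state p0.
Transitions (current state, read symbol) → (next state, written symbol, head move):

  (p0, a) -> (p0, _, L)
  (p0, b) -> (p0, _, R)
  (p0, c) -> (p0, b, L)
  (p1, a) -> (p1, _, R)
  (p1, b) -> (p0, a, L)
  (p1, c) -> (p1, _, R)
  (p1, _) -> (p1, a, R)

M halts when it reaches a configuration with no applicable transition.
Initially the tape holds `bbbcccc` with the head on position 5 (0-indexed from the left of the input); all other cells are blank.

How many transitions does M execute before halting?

8

state=p0 head=5 tape=bbbcc[c]c   (p0,c)→(p0,b,L)
state=p0 head=4 tape=bbbc[c]bc   (p0,c)→(p0,b,L)
state=p0 head=3 tape=bbb[c]bbc   (p0,c)→(p0,b,L)
state=p0 head=2 tape=bb[b]bbbc   (p0,b)→(p0,_,R)
state=p0 head=3 tape=bb_[b]bbc   (p0,b)→(p0,_,R)
state=p0 head=4 tape=bb__[b]bc   (p0,b)→(p0,_,R)
state=p0 head=5 tape=bb___[b]c   (p0,b)→(p0,_,R)
state=p0 head=6 tape=bb____[c]   (p0,c)→(p0,b,L)
state=p0 head=5 tape=bb___[_]b
M halts after 8 transitions.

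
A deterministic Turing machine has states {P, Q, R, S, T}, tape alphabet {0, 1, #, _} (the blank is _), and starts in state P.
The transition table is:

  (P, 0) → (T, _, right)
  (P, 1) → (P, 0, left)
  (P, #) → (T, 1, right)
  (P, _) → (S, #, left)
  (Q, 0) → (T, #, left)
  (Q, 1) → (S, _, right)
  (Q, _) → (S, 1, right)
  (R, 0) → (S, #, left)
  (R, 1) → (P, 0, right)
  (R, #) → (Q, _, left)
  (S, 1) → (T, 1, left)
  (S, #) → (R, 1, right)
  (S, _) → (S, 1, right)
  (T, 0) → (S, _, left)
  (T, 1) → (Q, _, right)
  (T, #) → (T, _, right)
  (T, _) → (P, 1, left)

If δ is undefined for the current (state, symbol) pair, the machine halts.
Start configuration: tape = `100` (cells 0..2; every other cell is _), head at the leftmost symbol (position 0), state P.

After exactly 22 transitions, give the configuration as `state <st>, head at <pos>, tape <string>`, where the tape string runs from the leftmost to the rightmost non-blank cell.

P | ___[1]00   read 1 → write 0, move left, go to P
P | __[_]000   read _ → write #, move left, go to S
S | _[_]#000   read _ → write 1, move right, go to S
S | _1[#]000   read # → write 1, move right, go to R
R | _11[0]00   read 0 → write #, move left, go to S
S | _1[1]#00   read 1 → write 1, move left, go to T
T | _[1]1#00   read 1 → write _, move right, go to Q
Q | __[1]#00   read 1 → write _, move right, go to S
S | ___[#]00   read # → write 1, move right, go to R
R | ___1[0]0   read 0 → write #, move left, go to S
S | ___[1]#0   read 1 → write 1, move left, go to T
T | __[_]1#0   read _ → write 1, move left, go to P
P | _[_]11#0   read _ → write #, move left, go to S
S | [_]#11#0   read _ → write 1, move right, go to S
S | 1[#]11#0   read # → write 1, move right, go to R
R | 11[1]1#0   read 1 → write 0, move right, go to P
P | 110[1]#0   read 1 → write 0, move left, go to P
P | 11[0]0#0   read 0 → write _, move right, go to T
T | 11_[0]#0   read 0 → write _, move left, go to S
S | 11[_]_#0   read _ → write 1, move right, go to S
S | 111[_]#0   read _ → write 1, move right, go to S
S | 1111[#]0   read # → write 1, move right, go to R
R | 11111[0]
After 22 steps: state R, head at 2, tape 111110.

state R, head at 2, tape 111110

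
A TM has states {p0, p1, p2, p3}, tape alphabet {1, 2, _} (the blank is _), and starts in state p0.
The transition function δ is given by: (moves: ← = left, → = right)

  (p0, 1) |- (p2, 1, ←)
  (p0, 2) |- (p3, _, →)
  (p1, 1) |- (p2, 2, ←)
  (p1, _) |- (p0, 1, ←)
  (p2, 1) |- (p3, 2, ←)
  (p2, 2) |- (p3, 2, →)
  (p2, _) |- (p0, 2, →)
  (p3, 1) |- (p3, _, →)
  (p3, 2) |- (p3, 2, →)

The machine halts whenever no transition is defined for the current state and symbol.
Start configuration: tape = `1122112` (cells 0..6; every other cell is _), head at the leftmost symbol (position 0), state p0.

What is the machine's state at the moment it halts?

p0 | _[1]122112_   read 1 → write 1, move ←, go to p2
p2 | [_]1122112_   read _ → write 2, move →, go to p0
p0 | 2[1]122112_   read 1 → write 1, move ←, go to p2
p2 | [2]1122112_   read 2 → write 2, move →, go to p3
p3 | 2[1]122112_   read 1 → write _, move →, go to p3
p3 | 2_[1]22112_   read 1 → write _, move →, go to p3
p3 | 2__[2]2112_   read 2 → write 2, move →, go to p3
p3 | 2__2[2]112_   read 2 → write 2, move →, go to p3
p3 | 2__22[1]12_   read 1 → write _, move →, go to p3
p3 | 2__22_[1]2_   read 1 → write _, move →, go to p3
p3 | 2__22__[2]_   read 2 → write 2, move →, go to p3
p3 | 2__22__2[_]
No transition is defined for (p3, _); M halts in state p3.

p3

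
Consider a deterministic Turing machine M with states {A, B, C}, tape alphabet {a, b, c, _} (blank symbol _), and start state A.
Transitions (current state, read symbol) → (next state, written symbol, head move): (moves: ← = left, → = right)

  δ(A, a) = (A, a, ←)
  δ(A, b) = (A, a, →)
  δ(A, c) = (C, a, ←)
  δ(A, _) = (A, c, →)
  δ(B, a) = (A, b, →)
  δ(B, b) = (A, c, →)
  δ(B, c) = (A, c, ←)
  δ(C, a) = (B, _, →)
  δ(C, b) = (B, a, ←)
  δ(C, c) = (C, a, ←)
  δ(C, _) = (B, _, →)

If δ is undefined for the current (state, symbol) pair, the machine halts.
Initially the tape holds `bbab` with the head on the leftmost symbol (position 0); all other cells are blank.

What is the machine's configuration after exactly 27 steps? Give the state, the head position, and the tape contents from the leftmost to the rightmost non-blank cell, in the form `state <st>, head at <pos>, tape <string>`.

state B, head at -3, tape aaaaaab

A | ____[b]bab   read b → write a, move →, go to A
A | ____a[b]ab   read b → write a, move →, go to A
A | ____aa[a]b   read a → write a, move ←, go to A
A | ____a[a]ab   read a → write a, move ←, go to A
A | ____[a]aab   read a → write a, move ←, go to A
A | ___[_]aaab   read _ → write c, move →, go to A
A | ___c[a]aab   read a → write a, move ←, go to A
A | ___[c]aaab   read c → write a, move ←, go to C
C | __[_]aaaab   read _ → write _, move →, go to B
B | ___[a]aaab   read a → write b, move →, go to A
A | ___b[a]aab   read a → write a, move ←, go to A
A | ___[b]aaab   read b → write a, move →, go to A
A | ___a[a]aab   read a → write a, move ←, go to A
A | ___[a]aaab   read a → write a, move ←, go to A
A | __[_]aaaab   read _ → write c, move →, go to A
A | __c[a]aaab   read a → write a, move ←, go to A
A | __[c]aaaab   read c → write a, move ←, go to C
C | _[_]aaaaab   read _ → write _, move →, go to B
B | __[a]aaaab   read a → write b, move →, go to A
A | __b[a]aaab   read a → write a, move ←, go to A
A | __[b]aaaab   read b → write a, move →, go to A
A | __a[a]aaab   read a → write a, move ←, go to A
A | __[a]aaaab   read a → write a, move ←, go to A
A | _[_]aaaaab   read _ → write c, move →, go to A
A | _c[a]aaaab   read a → write a, move ←, go to A
A | _[c]aaaaab   read c → write a, move ←, go to C
C | [_]aaaaaab   read _ → write _, move →, go to B
B | _[a]aaaaab
After 27 steps: state B, head at -3, tape aaaaaab.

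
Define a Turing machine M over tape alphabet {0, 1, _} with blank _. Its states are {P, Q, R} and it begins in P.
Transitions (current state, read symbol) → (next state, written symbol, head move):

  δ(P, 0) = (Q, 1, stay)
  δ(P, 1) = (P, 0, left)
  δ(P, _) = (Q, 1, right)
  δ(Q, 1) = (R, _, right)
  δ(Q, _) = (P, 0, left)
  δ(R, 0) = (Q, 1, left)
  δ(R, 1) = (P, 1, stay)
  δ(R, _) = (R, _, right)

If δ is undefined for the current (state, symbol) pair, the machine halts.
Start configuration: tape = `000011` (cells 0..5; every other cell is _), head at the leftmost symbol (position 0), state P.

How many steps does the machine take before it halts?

5

state=P head=0 tape=_[0]00011   (P,0)→(Q,1,stay)
state=Q head=0 tape=_[1]00011   (Q,1)→(R,_,right)
state=R head=1 tape=__[0]0011   (R,0)→(Q,1,left)
state=Q head=0 tape=_[_]10011   (Q,_)→(P,0,left)
state=P head=-1 tape=[_]010011   (P,_)→(Q,1,right)
state=Q head=0 tape=1[0]10011
M halts after 5 transitions.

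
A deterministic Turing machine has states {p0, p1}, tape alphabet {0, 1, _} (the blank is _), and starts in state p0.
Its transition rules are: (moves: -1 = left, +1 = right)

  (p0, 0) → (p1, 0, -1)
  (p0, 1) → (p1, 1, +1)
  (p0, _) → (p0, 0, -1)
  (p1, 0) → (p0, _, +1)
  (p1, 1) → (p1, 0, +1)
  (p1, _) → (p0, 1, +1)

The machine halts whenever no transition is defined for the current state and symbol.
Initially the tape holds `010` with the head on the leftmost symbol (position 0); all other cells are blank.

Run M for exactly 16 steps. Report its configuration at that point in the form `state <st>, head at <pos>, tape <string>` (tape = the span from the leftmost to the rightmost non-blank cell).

p0 | _[0]10__   read 0 → write 0, move -1, go to p1
p1 | [_]010__   read _ → write 1, move +1, go to p0
p0 | 1[0]10__   read 0 → write 0, move -1, go to p1
p1 | [1]010__   read 1 → write 0, move +1, go to p1
p1 | 0[0]10__   read 0 → write _, move +1, go to p0
p0 | 0_[1]0__   read 1 → write 1, move +1, go to p1
p1 | 0_1[0]__   read 0 → write _, move +1, go to p0
p0 | 0_1_[_]_   read _ → write 0, move -1, go to p0
p0 | 0_1[_]0_   read _ → write 0, move -1, go to p0
p0 | 0_[1]00_   read 1 → write 1, move +1, go to p1
p1 | 0_1[0]0_   read 0 → write _, move +1, go to p0
p0 | 0_1_[0]_   read 0 → write 0, move -1, go to p1
p1 | 0_1[_]0_   read _ → write 1, move +1, go to p0
p0 | 0_11[0]_   read 0 → write 0, move -1, go to p1
p1 | 0_1[1]0_   read 1 → write 0, move +1, go to p1
p1 | 0_10[0]_   read 0 → write _, move +1, go to p0
p0 | 0_10_[_]
After 16 steps: state p0, head at 4, tape 0_10.

state p0, head at 4, tape 0_10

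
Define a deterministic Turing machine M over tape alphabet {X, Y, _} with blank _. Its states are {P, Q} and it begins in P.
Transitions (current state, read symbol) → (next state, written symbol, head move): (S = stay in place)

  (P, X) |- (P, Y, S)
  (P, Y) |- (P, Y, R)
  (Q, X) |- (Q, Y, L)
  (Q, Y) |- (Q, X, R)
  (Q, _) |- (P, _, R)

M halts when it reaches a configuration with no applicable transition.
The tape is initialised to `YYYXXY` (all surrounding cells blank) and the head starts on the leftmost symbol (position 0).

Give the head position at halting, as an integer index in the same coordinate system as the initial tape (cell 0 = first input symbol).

state=P head=0 tape=[Y]YYXXY_   (P,Y)→(P,Y,R)
state=P head=1 tape=Y[Y]YXXY_   (P,Y)→(P,Y,R)
state=P head=2 tape=YY[Y]XXY_   (P,Y)→(P,Y,R)
state=P head=3 tape=YYY[X]XY_   (P,X)→(P,Y,S)
state=P head=3 tape=YYY[Y]XY_   (P,Y)→(P,Y,R)
state=P head=4 tape=YYYY[X]Y_   (P,X)→(P,Y,S)
state=P head=4 tape=YYYY[Y]Y_   (P,Y)→(P,Y,R)
state=P head=5 tape=YYYYY[Y]_   (P,Y)→(P,Y,R)
state=P head=6 tape=YYYYYY[_]
At halt the head is at cell 6.

6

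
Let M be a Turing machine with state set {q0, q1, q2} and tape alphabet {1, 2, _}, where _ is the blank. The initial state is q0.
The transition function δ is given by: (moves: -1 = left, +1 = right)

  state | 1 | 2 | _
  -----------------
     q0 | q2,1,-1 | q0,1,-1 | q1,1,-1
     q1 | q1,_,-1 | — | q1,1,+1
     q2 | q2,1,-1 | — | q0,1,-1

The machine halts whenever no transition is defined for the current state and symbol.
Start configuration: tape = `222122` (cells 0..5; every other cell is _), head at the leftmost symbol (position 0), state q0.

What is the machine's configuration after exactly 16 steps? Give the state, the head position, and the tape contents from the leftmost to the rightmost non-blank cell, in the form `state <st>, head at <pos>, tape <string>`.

state q1, head at 0, tape 1111_22122

q0 | ____[2]22122   read 2 → write 1, move -1, go to q0
q0 | ___[_]122122   read _ → write 1, move -1, go to q1
q1 | __[_]1122122   read _ → write 1, move +1, go to q1
q1 | __1[1]122122   read 1 → write _, move -1, go to q1
q1 | __[1]_122122   read 1 → write _, move -1, go to q1
q1 | _[_]__122122   read _ → write 1, move +1, go to q1
q1 | _1[_]_122122   read _ → write 1, move +1, go to q1
q1 | _11[_]122122   read _ → write 1, move +1, go to q1
q1 | _111[1]22122   read 1 → write _, move -1, go to q1
q1 | _11[1]_22122   read 1 → write _, move -1, go to q1
q1 | _1[1]__22122   read 1 → write _, move -1, go to q1
q1 | _[1]___22122   read 1 → write _, move -1, go to q1
q1 | [_]____22122   read _ → write 1, move +1, go to q1
q1 | 1[_]___22122   read _ → write 1, move +1, go to q1
q1 | 11[_]__22122   read _ → write 1, move +1, go to q1
q1 | 111[_]_22122   read _ → write 1, move +1, go to q1
q1 | 1111[_]22122
After 16 steps: state q1, head at 0, tape 1111_22122.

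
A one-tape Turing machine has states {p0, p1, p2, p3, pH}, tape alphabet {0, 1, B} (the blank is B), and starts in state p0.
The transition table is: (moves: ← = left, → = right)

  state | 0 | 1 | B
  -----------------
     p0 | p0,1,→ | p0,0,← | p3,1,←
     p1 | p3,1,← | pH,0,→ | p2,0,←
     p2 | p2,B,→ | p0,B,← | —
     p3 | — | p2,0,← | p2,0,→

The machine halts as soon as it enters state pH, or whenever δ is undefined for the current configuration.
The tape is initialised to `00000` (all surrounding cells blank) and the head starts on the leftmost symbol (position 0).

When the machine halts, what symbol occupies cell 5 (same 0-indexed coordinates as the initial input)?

1

p0 | BBB[0]0000B   read 0 → write 1, move →, go to p0
p0 | BBB1[0]000B   read 0 → write 1, move →, go to p0
p0 | BBB11[0]00B   read 0 → write 1, move →, go to p0
p0 | BBB111[0]0B   read 0 → write 1, move →, go to p0
p0 | BBB1111[0]B   read 0 → write 1, move →, go to p0
p0 | BBB11111[B]   read B → write 1, move ←, go to p3
p3 | BBB1111[1]1   read 1 → write 0, move ←, go to p2
p2 | BBB111[1]01   read 1 → write B, move ←, go to p0
p0 | BBB11[1]B01   read 1 → write 0, move ←, go to p0
p0 | BBB1[1]0B01   read 1 → write 0, move ←, go to p0
p0 | BBB[1]00B01   read 1 → write 0, move ←, go to p0
p0 | BB[B]000B01   read B → write 1, move ←, go to p3
p3 | B[B]1000B01   read B → write 0, move →, go to p2
p2 | B0[1]000B01   read 1 → write B, move ←, go to p0
p0 | B[0]B000B01   read 0 → write 1, move →, go to p0
p0 | B1[B]000B01   read B → write 1, move ←, go to p3
p3 | B[1]1000B01   read 1 → write 0, move ←, go to p2
p2 | [B]01000B01
Cell 5 holds 1 when M halts.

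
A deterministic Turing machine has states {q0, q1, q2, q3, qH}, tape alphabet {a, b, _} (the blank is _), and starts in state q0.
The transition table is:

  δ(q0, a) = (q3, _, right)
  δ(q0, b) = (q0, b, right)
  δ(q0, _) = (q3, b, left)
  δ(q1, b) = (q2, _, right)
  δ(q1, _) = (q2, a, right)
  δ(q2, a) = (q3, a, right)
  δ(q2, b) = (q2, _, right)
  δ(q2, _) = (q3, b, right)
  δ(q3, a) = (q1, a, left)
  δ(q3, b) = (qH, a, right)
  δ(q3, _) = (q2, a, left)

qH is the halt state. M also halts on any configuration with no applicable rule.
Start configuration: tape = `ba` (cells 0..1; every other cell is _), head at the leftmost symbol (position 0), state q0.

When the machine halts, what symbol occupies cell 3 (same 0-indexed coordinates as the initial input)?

a

state=q0 head=0 tape=[b]a__   (q0,b)→(q0,b,right)
state=q0 head=1 tape=b[a]__   (q0,a)→(q3,_,right)
state=q3 head=2 tape=b_[_]_   (q3,_)→(q2,a,left)
state=q2 head=1 tape=b[_]a_   (q2,_)→(q3,b,right)
state=q3 head=2 tape=bb[a]_   (q3,a)→(q1,a,left)
state=q1 head=1 tape=b[b]a_   (q1,b)→(q2,_,right)
state=q2 head=2 tape=b_[a]_   (q2,a)→(q3,a,right)
state=q3 head=3 tape=b_a[_]   (q3,_)→(q2,a,left)
state=q2 head=2 tape=b_[a]a   (q2,a)→(q3,a,right)
state=q3 head=3 tape=b_a[a]   (q3,a)→(q1,a,left)
state=q1 head=2 tape=b_[a]a
Cell 3 holds a when M halts.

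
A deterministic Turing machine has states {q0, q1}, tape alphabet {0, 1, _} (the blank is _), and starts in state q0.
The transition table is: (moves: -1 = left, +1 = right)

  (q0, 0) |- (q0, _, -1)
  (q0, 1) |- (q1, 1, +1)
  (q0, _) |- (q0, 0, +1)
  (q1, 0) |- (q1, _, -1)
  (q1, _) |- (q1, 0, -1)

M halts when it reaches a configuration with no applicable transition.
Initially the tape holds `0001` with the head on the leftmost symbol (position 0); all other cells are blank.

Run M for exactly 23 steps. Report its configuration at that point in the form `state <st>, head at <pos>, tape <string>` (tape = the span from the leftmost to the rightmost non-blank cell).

state q1, head at 3, tape 00000010

q0 | ___[0]001_   read 0 → write _, move -1, go to q0
q0 | __[_]_001_   read _ → write 0, move +1, go to q0
q0 | __0[_]001_   read _ → write 0, move +1, go to q0
q0 | __00[0]01_   read 0 → write _, move -1, go to q0
q0 | __0[0]_01_   read 0 → write _, move -1, go to q0
q0 | __[0]__01_   read 0 → write _, move -1, go to q0
q0 | _[_]___01_   read _ → write 0, move +1, go to q0
q0 | _0[_]__01_   read _ → write 0, move +1, go to q0
q0 | _00[_]_01_   read _ → write 0, move +1, go to q0
q0 | _000[_]01_   read _ → write 0, move +1, go to q0
q0 | _0000[0]1_   read 0 → write _, move -1, go to q0
q0 | _000[0]_1_   read 0 → write _, move -1, go to q0
q0 | _00[0]__1_   read 0 → write _, move -1, go to q0
q0 | _0[0]___1_   read 0 → write _, move -1, go to q0
q0 | _[0]____1_   read 0 → write _, move -1, go to q0
q0 | [_]_____1_   read _ → write 0, move +1, go to q0
q0 | 0[_]____1_   read _ → write 0, move +1, go to q0
q0 | 00[_]___1_   read _ → write 0, move +1, go to q0
q0 | 000[_]__1_   read _ → write 0, move +1, go to q0
q0 | 0000[_]_1_   read _ → write 0, move +1, go to q0
q0 | 00000[_]1_   read _ → write 0, move +1, go to q0
q0 | 000000[1]_   read 1 → write 1, move +1, go to q1
q1 | 0000001[_]   read _ → write 0, move -1, go to q1
q1 | 000000[1]0
After 23 steps: state q1, head at 3, tape 00000010.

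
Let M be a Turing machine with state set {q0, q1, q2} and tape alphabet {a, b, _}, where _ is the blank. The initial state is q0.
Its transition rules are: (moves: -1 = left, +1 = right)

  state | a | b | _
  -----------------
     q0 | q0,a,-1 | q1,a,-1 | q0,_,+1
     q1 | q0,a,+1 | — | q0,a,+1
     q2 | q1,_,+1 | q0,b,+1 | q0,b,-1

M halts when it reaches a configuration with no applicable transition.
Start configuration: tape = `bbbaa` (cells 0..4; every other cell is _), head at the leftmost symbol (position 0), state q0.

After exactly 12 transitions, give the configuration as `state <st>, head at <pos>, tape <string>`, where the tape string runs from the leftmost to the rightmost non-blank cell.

state=q0 head=0 tape=__[b]bbaa   (q0,b)→(q1,a,-1)
state=q1 head=-1 tape=_[_]abbaa   (q1,_)→(q0,a,+1)
state=q0 head=0 tape=_a[a]bbaa   (q0,a)→(q0,a,-1)
state=q0 head=-1 tape=_[a]abbaa   (q0,a)→(q0,a,-1)
state=q0 head=-2 tape=[_]aabbaa   (q0,_)→(q0,_,+1)
state=q0 head=-1 tape=_[a]abbaa   (q0,a)→(q0,a,-1)
state=q0 head=-2 tape=[_]aabbaa   (q0,_)→(q0,_,+1)
state=q0 head=-1 tape=_[a]abbaa   (q0,a)→(q0,a,-1)
state=q0 head=-2 tape=[_]aabbaa   (q0,_)→(q0,_,+1)
state=q0 head=-1 tape=_[a]abbaa   (q0,a)→(q0,a,-1)
state=q0 head=-2 tape=[_]aabbaa   (q0,_)→(q0,_,+1)
state=q0 head=-1 tape=_[a]abbaa   (q0,a)→(q0,a,-1)
state=q0 head=-2 tape=[_]aabbaa
After 12 steps: state q0, head at -2, tape aabbaa.

state q0, head at -2, tape aabbaa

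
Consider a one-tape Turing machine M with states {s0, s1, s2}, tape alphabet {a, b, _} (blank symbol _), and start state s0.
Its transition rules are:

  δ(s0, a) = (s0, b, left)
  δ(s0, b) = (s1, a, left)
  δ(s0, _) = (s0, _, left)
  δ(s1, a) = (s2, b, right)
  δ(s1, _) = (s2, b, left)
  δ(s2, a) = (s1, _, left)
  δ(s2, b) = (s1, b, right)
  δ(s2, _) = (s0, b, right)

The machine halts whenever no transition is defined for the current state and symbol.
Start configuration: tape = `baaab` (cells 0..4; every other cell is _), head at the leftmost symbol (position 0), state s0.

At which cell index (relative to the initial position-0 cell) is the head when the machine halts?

s0 | __[b]aaab   read b → write a, move left, go to s1
s1 | _[_]aaaab   read _ → write b, move left, go to s2
s2 | [_]baaaab   read _ → write b, move right, go to s0
s0 | b[b]aaaab   read b → write a, move left, go to s1
s1 | [b]aaaaab
At halt the head is at cell -2.

-2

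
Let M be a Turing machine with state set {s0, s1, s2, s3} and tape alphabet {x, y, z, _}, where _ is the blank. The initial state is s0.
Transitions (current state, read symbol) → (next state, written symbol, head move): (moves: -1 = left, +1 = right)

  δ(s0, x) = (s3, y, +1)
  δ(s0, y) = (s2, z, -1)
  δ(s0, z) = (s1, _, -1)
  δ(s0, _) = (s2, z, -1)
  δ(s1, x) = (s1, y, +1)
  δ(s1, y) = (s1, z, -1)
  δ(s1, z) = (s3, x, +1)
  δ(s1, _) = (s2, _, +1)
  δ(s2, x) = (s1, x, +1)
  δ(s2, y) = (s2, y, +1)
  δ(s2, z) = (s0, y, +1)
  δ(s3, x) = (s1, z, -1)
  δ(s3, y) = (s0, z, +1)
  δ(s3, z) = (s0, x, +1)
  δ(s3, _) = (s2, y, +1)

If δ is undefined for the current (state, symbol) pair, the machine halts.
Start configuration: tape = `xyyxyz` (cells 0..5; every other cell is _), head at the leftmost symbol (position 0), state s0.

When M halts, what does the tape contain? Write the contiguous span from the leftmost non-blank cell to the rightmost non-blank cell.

yyyyxy

state=s0 head=0 tape=_[x]yyxyz_   (s0,x)→(s3,y,+1)
state=s3 head=1 tape=_y[y]yxyz_   (s3,y)→(s0,z,+1)
state=s0 head=2 tape=_yz[y]xyz_   (s0,y)→(s2,z,-1)
state=s2 head=1 tape=_y[z]zxyz_   (s2,z)→(s0,y,+1)
state=s0 head=2 tape=_yy[z]xyz_   (s0,z)→(s1,_,-1)
state=s1 head=1 tape=_y[y]_xyz_   (s1,y)→(s1,z,-1)
state=s1 head=0 tape=_[y]z_xyz_   (s1,y)→(s1,z,-1)
state=s1 head=-1 tape=[_]zz_xyz_   (s1,_)→(s2,_,+1)
state=s2 head=0 tape=_[z]z_xyz_   (s2,z)→(s0,y,+1)
state=s0 head=1 tape=_y[z]_xyz_   (s0,z)→(s1,_,-1)
state=s1 head=0 tape=_[y]__xyz_   (s1,y)→(s1,z,-1)
state=s1 head=-1 tape=[_]z__xyz_   (s1,_)→(s2,_,+1)
state=s2 head=0 tape=_[z]__xyz_   (s2,z)→(s0,y,+1)
state=s0 head=1 tape=_y[_]_xyz_   (s0,_)→(s2,z,-1)
state=s2 head=0 tape=_[y]z_xyz_   (s2,y)→(s2,y,+1)
state=s2 head=1 tape=_y[z]_xyz_   (s2,z)→(s0,y,+1)
state=s0 head=2 tape=_yy[_]xyz_   (s0,_)→(s2,z,-1)
state=s2 head=1 tape=_y[y]zxyz_   (s2,y)→(s2,y,+1)
state=s2 head=2 tape=_yy[z]xyz_   (s2,z)→(s0,y,+1)
state=s0 head=3 tape=_yyy[x]yz_   (s0,x)→(s3,y,+1)
state=s3 head=4 tape=_yyyy[y]z_   (s3,y)→(s0,z,+1)
state=s0 head=5 tape=_yyyyz[z]_   (s0,z)→(s1,_,-1)
state=s1 head=4 tape=_yyyy[z]__   (s1,z)→(s3,x,+1)
state=s3 head=5 tape=_yyyyx[_]_   (s3,_)→(s2,y,+1)
state=s2 head=6 tape=_yyyyxy[_]
The non-blank tape span at halt is yyyyxy.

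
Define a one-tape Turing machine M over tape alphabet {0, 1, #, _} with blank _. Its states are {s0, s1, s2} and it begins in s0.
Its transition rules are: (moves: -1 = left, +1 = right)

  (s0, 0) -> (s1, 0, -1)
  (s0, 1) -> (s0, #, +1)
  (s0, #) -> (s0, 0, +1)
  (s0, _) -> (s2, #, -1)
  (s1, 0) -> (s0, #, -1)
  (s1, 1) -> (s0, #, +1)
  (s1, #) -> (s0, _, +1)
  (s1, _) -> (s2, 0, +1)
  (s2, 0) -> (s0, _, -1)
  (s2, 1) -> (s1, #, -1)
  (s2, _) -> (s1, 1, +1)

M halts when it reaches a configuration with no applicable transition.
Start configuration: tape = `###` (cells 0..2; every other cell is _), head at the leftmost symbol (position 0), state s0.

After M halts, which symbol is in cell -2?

#

s0 | ___[#]##_   read # → write 0, move +1, go to s0
s0 | ___0[#]#_   read # → write 0, move +1, go to s0
s0 | ___00[#]_   read # → write 0, move +1, go to s0
s0 | ___000[_]   read _ → write #, move -1, go to s2
s2 | ___00[0]#   read 0 → write _, move -1, go to s0
s0 | ___0[0]_#   read 0 → write 0, move -1, go to s1
s1 | ___[0]0_#   read 0 → write #, move -1, go to s0
s0 | __[_]#0_#   read _ → write #, move -1, go to s2
s2 | _[_]##0_#   read _ → write 1, move +1, go to s1
s1 | _1[#]#0_#   read # → write _, move +1, go to s0
s0 | _1_[#]0_#   read # → write 0, move +1, go to s0
s0 | _1_0[0]_#   read 0 → write 0, move -1, go to s1
s1 | _1_[0]0_#   read 0 → write #, move -1, go to s0
s0 | _1[_]#0_#   read _ → write #, move -1, go to s2
s2 | _[1]##0_#   read 1 → write #, move -1, go to s1
s1 | [_]###0_#   read _ → write 0, move +1, go to s2
s2 | 0[#]##0_#
Cell -2 holds # when M halts.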